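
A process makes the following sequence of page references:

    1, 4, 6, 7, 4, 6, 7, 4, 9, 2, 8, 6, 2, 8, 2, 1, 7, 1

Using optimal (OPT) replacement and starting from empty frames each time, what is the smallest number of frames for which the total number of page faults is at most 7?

f=1: 18 faults
f=2: 12 faults
f=3: 9 faults
f=4: 8 faults
f=5: 7 faults
f=6: 7 faults
f=7: 7 faults
Smallest f with faults ≤ 7 is 5.

5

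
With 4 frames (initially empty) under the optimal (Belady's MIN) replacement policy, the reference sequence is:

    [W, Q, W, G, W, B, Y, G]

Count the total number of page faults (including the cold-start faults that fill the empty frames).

W → fault, frames [W]
Q → fault, frames [W, Q]
W → hit
G → fault, frames [W, Q, G]
W → hit
B → fault, frames [W, Q, G, B]
Y → fault, evict B, frames [W, Q, G, Y]
G → hit
Page faults: 5.

5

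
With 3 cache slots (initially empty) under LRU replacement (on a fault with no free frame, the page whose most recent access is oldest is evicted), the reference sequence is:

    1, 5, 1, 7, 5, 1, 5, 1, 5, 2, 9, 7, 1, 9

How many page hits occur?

1 → fault, frames [1]
5 → fault, frames [1, 5]
1 → hit
7 → fault, frames [5, 1, 7]
5 → hit
1 → hit
5 → hit
1 → hit
5 → hit
2 → fault, evict 7, frames [1, 5, 2]
9 → fault, evict 1, frames [5, 2, 9]
7 → fault, evict 5, frames [2, 9, 7]
1 → fault, evict 2, frames [9, 7, 1]
9 → hit
Hits: 7.

7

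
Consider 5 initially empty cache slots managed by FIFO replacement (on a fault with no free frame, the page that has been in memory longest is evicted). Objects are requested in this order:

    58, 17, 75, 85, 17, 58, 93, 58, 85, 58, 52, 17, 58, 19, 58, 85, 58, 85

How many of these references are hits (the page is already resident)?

10

58 -> fault, frames {58}
17 -> fault, frames {58,17}
75 -> fault, frames {58,17,75}
85 -> fault, frames {58,17,75,85}
17 -> hit
58 -> hit
93 -> fault, frames {58,17,75,85,93}
58 -> hit
85 -> hit
58 -> hit
52 -> fault, evict 58, frames {17,75,85,93,52}
17 -> hit
58 -> fault, evict 17, frames {75,85,93,52,58}
19 -> fault, evict 75, frames {85,93,52,58,19}
58 -> hit
85 -> hit
58 -> hit
85 -> hit
Hits: 10.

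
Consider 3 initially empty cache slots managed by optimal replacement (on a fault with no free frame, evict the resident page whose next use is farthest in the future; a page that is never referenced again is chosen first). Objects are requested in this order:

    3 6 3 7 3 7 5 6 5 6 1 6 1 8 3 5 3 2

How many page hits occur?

3: miss, frames {3}
6: miss, frames {3,6}
3: hit
7: miss, frames {3,6,7}
3: hit
7: hit
5: miss, evict 7, frames {3,6,5}
6: hit
5: hit
6: hit
1: miss, evict 5, frames {3,6,1}
6: hit
1: hit
8: miss, evict 1, frames {3,6,8}
3: hit
5: miss, evict 8, frames {3,6,5}
3: hit
2: miss, evict 5, frames {3,6,2}
Hits: 10.

10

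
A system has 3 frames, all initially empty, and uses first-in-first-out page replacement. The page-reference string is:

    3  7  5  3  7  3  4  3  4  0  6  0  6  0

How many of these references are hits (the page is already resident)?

7

3 → fault, frames {3}
7 → fault, frames {3,7}
5 → fault, frames {3,7,5}
3 → hit
7 → hit
3 → hit
4 → fault, evict 3, frames {7,5,4}
3 → fault, evict 7, frames {5,4,3}
4 → hit
0 → fault, evict 5, frames {4,3,0}
6 → fault, evict 4, frames {3,0,6}
0 → hit
6 → hit
0 → hit
Hits: 7.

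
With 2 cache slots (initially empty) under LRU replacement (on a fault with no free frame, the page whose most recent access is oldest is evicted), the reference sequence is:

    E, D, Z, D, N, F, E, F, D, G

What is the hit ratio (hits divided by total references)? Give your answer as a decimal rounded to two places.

E → miss, frames [E]
D → miss, frames [E, D]
Z → miss, evict E, frames [D, Z]
D → hit
N → miss, evict Z, frames [D, N]
F → miss, evict D, frames [N, F]
E → miss, evict N, frames [F, E]
F → hit
D → miss, evict E, frames [F, D]
G → miss, evict F, frames [D, G]
Hits: 2 of 10 references → 2/10 = 0.2000.

0.20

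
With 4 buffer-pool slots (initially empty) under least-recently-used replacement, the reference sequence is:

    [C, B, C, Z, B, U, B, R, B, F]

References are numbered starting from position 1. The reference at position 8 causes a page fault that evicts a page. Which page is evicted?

C

pos 1: C: fault, frames [C]
pos 2: B: fault, frames [C, B]
pos 3: C: hit
pos 4: Z: fault, frames [B, C, Z]
pos 5: B: hit
pos 6: U: fault, frames [C, Z, B, U]
pos 7: B: hit
pos 8: R: fault, evict C, frames [Z, U, B, R]
At position 8, page C is evicted.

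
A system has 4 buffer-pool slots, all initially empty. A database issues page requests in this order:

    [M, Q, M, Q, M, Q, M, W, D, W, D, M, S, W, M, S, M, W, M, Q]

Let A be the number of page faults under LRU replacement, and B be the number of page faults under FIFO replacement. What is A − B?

Under LRU: F F . . . . . F F . . . F . . . . . . F → 6 faults.
Under FIFO: F F . . . . . F F . . . F . F . . . . F → 7 faults.
A − B = 6 − 7 = -1.

-1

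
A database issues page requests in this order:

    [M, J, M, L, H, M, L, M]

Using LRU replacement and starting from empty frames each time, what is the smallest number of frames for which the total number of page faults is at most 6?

f=1: 8 faults
f=2: 6 faults
f=3: 4 faults
f=4: 4 faults
Smallest f with faults ≤ 6 is 2.

2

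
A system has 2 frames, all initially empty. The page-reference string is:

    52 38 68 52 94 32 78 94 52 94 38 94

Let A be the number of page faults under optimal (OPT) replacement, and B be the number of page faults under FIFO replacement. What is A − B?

Under OPT: F F F . F F F . F . F . → 8 faults.
Under FIFO: F F F F F F F F F . F F → 11 faults.
A − B = 8 − 11 = -3.

-3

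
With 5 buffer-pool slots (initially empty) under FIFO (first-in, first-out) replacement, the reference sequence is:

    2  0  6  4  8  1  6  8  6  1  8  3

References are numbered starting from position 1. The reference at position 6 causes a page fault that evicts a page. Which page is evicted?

2

pos 1: 2 -> miss, frames (2)
pos 2: 0 -> miss, frames (2 0)
pos 3: 6 -> miss, frames (2 0 6)
pos 4: 4 -> miss, frames (2 0 6 4)
pos 5: 8 -> miss, frames (2 0 6 4 8)
pos 6: 1 -> miss, evict 2, frames (0 6 4 8 1)
At position 6, page 2 is evicted.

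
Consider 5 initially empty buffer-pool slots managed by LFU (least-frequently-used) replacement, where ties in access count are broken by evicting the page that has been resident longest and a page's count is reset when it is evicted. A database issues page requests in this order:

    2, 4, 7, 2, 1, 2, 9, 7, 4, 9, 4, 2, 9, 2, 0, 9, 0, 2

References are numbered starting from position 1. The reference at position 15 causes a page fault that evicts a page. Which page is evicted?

1

pos 1: 2 -> fault, frames (2)
pos 2: 4 -> fault, frames (2 4)
pos 3: 7 -> fault, frames (2 4 7)
pos 4: 2 -> hit
pos 5: 1 -> fault, frames (2 4 7 1)
pos 6: 2 -> hit
pos 7: 9 -> fault, frames (2 4 7 1 9)
pos 8: 7 -> hit
pos 9: 4 -> hit
pos 10: 9 -> hit
pos 11: 4 -> hit
pos 12: 2 -> hit
pos 13: 9 -> hit
pos 14: 2 -> hit
pos 15: 0 -> fault, evict 1, frames (2 4 7 9 0)
At position 15, page 1 is evicted.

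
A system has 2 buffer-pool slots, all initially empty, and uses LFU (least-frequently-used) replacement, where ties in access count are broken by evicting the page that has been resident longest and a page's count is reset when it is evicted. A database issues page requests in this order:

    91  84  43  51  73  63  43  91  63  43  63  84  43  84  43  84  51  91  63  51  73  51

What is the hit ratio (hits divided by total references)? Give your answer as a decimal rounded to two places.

0.09

91: fault, frames [91]
84: fault, frames [91, 84]
43: fault, evict 91, frames [84, 43]
51: fault, evict 84, frames [43, 51]
73: fault, evict 43, frames [51, 73]
63: fault, evict 51, frames [73, 63]
43: fault, evict 73, frames [63, 43]
91: fault, evict 63, frames [43, 91]
63: fault, evict 43, frames [91, 63]
43: fault, evict 91, frames [63, 43]
63: hit
84: fault, evict 43, frames [63, 84]
43: fault, evict 84, frames [63, 43]
84: fault, evict 43, frames [63, 84]
43: fault, evict 84, frames [63, 43]
84: fault, evict 43, frames [63, 84]
51: fault, evict 84, frames [63, 51]
91: fault, evict 51, frames [63, 91]
63: hit
51: fault, evict 91, frames [63, 51]
73: fault, evict 51, frames [63, 73]
51: fault, evict 73, frames [63, 51]
Hits: 2 of 22 references → 2/22 = 0.0909.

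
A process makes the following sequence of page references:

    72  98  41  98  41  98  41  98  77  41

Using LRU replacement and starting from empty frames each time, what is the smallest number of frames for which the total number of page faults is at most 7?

2

f=1: 10 faults
f=2: 5 faults
f=3: 4 faults
f=4: 4 faults
Smallest f with faults ≤ 7 is 2.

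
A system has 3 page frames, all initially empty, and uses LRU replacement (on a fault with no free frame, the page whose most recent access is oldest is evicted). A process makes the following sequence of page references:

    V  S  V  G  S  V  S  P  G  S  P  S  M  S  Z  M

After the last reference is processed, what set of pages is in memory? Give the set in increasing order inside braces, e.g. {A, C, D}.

V: miss, frames [V]
S: miss, frames [V, S]
V: hit
G: miss, frames [S, V, G]
S: hit
V: hit
S: hit
P: miss, evict G, frames [V, S, P]
G: miss, evict V, frames [S, P, G]
S: hit
P: hit
S: hit
M: miss, evict G, frames [P, S, M]
S: hit
Z: miss, evict P, frames [M, S, Z]
M: hit

{M, S, Z}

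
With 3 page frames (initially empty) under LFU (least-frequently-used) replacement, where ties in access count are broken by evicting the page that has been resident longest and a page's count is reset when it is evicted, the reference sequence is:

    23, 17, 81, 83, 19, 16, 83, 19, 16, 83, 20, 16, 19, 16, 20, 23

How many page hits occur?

6

23 → fault, frames [23]
17 → fault, frames [23, 17]
81 → fault, frames [23, 17, 81]
83 → fault, evict 23, frames [17, 81, 83]
19 → fault, evict 17, frames [81, 83, 19]
16 → fault, evict 81, frames [83, 19, 16]
83 → hit
19 → hit
16 → hit
83 → hit
20 → fault, evict 19, frames [83, 16, 20]
16 → hit
19 → fault, evict 20, frames [83, 16, 19]
16 → hit
20 → fault, evict 19, frames [83, 16, 20]
23 → fault, evict 20, frames [83, 16, 23]
Hits: 6.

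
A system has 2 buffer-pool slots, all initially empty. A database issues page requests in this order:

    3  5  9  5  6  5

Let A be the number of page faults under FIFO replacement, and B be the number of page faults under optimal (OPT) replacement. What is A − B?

1

Under FIFO: F F F . F F → 5 faults.
Under OPT: F F F . F . → 4 faults.
A − B = 5 − 4 = 1.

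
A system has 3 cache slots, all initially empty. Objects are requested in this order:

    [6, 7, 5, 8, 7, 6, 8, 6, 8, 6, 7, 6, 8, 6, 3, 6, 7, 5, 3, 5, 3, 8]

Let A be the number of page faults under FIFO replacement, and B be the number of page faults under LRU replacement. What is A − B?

-1

Under FIFO: F F F F . F . . . . F . . . F . . F . . . F → 9 faults.
Under LRU: F F F F . F . . . . . . . . F . F F F . . F → 10 faults.
A − B = 9 − 10 = -1.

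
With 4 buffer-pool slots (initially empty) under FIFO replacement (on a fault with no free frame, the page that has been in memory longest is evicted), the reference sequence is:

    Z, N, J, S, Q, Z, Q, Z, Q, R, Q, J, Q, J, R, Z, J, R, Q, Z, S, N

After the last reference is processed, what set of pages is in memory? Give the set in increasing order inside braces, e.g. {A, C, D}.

Z: fault, frames (Z)
N: fault, frames (Z N)
J: fault, frames (Z N J)
S: fault, frames (Z N J S)
Q: fault, evict Z, frames (N J S Q)
Z: fault, evict N, frames (J S Q Z)
Q: hit
Z: hit
Q: hit
R: fault, evict J, frames (S Q Z R)
Q: hit
J: fault, evict S, frames (Q Z R J)
Q: hit
J: hit
R: hit
Z: hit
J: hit
R: hit
Q: hit
Z: hit
S: fault, evict Q, frames (Z R J S)
N: fault, evict Z, frames (R J S N)

{J, N, R, S}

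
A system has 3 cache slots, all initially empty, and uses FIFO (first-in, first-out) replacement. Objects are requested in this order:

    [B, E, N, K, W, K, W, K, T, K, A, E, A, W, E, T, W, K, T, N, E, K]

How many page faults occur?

13

B: miss, frames {B}
E: miss, frames {B,E}
N: miss, frames {B,E,N}
K: miss, evict B, frames {E,N,K}
W: miss, evict E, frames {N,K,W}
K: hit
W: hit
K: hit
T: miss, evict N, frames {K,W,T}
K: hit
A: miss, evict K, frames {W,T,A}
E: miss, evict W, frames {T,A,E}
A: hit
W: miss, evict T, frames {A,E,W}
E: hit
T: miss, evict A, frames {E,W,T}
W: hit
K: miss, evict E, frames {W,T,K}
T: hit
N: miss, evict W, frames {T,K,N}
E: miss, evict T, frames {K,N,E}
K: hit
Page faults: 13.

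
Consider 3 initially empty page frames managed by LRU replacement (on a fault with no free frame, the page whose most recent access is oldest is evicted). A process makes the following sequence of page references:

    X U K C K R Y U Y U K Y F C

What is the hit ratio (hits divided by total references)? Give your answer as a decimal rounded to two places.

X: miss, frames {X}
U: miss, frames {X,U}
K: miss, frames {X,U,K}
C: miss, evict X, frames {U,K,C}
K: hit
R: miss, evict U, frames {C,K,R}
Y: miss, evict C, frames {K,R,Y}
U: miss, evict K, frames {R,Y,U}
Y: hit
U: hit
K: miss, evict R, frames {Y,U,K}
Y: hit
F: miss, evict U, frames {K,Y,F}
C: miss, evict K, frames {Y,F,C}
Hits: 4 of 14 references → 4/14 = 0.2857.

0.29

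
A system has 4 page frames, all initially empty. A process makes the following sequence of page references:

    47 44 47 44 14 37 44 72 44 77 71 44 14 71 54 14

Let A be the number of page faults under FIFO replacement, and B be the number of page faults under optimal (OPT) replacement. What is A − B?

2

Under FIFO: F F . . F F . F . F F F F . F . → 10 faults.
Under OPT: F F . . F F . F . F F . . . F . → 8 faults.
A − B = 10 − 8 = 2.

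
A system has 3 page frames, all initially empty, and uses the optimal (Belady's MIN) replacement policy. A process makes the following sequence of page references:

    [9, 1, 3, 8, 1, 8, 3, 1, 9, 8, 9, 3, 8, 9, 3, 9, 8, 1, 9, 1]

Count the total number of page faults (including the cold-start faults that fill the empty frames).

9 → fault, frames (9)
1 → fault, frames (9 1)
3 → fault, frames (9 1 3)
8 → fault, evict 9, frames (1 3 8)
1 → hit
8 → hit
3 → hit
1 → hit
9 → fault, evict 1, frames (3 8 9)
8 → hit
9 → hit
3 → hit
8 → hit
9 → hit
3 → hit
9 → hit
8 → hit
1 → fault, evict 8, frames (3 9 1)
9 → hit
1 → hit
Page faults: 6.

6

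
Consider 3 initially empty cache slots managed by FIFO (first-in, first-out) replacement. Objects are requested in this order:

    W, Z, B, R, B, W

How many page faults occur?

5

W: miss, frames {W}
Z: miss, frames {W,Z}
B: miss, frames {W,Z,B}
R: miss, evict W, frames {Z,B,R}
B: hit
W: miss, evict Z, frames {B,R,W}
Page faults: 5.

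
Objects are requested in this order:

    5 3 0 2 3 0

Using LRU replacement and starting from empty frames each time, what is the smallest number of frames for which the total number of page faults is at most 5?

f=1: 6 faults
f=2: 6 faults
f=3: 4 faults
f=4: 4 faults
Smallest f with faults ≤ 5 is 3.

3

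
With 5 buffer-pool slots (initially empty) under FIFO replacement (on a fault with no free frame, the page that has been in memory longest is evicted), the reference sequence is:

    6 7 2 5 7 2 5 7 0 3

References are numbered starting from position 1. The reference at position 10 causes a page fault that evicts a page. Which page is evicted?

pos 1: 6: fault, frames (6)
pos 2: 7: fault, frames (6 7)
pos 3: 2: fault, frames (6 7 2)
pos 4: 5: fault, frames (6 7 2 5)
pos 5: 7: hit
pos 6: 2: hit
pos 7: 5: hit
pos 8: 7: hit
pos 9: 0: fault, frames (6 7 2 5 0)
pos 10: 3: fault, evict 6, frames (7 2 5 0 3)
At position 10, page 6 is evicted.

6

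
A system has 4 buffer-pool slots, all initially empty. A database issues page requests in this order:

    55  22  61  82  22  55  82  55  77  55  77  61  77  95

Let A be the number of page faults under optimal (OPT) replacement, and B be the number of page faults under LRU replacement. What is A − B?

-1

Under OPT: F F F F . . . . F . . . . F → 6 faults.
Under LRU: F F F F . . . . F . . F . F → 7 faults.
A − B = 6 − 7 = -1.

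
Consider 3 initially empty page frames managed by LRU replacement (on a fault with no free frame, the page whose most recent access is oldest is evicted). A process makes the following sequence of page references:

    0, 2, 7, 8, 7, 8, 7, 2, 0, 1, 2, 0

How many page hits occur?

6

0: fault, frames [0]
2: fault, frames [0, 2]
7: fault, frames [0, 2, 7]
8: fault, evict 0, frames [2, 7, 8]
7: hit
8: hit
7: hit
2: hit
0: fault, evict 8, frames [7, 2, 0]
1: fault, evict 7, frames [2, 0, 1]
2: hit
0: hit
Hits: 6.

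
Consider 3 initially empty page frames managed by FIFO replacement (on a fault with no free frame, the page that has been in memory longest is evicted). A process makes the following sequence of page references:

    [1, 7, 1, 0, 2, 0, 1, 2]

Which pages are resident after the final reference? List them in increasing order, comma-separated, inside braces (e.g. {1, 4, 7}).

{0, 1, 2}

1: fault, frames {1}
7: fault, frames {1,7}
1: hit
0: fault, frames {1,7,0}
2: fault, evict 1, frames {7,0,2}
0: hit
1: fault, evict 7, frames {0,2,1}
2: hit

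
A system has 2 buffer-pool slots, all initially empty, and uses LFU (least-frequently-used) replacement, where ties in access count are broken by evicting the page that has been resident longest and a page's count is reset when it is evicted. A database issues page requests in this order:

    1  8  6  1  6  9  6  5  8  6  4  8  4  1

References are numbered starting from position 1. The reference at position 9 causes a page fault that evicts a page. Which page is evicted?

pos 1: 1 → fault, frames [1]
pos 2: 8 → fault, frames [1, 8]
pos 3: 6 → fault, evict 1, frames [8, 6]
pos 4: 1 → fault, evict 8, frames [6, 1]
pos 5: 6 → hit
pos 6: 9 → fault, evict 1, frames [6, 9]
pos 7: 6 → hit
pos 8: 5 → fault, evict 9, frames [6, 5]
pos 9: 8 → fault, evict 5, frames [6, 8]
At position 9, page 5 is evicted.

5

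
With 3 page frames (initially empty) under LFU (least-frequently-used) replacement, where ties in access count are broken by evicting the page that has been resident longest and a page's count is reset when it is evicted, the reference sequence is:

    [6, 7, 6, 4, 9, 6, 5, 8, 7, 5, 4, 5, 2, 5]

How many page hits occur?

6: fault, frames [6]
7: fault, frames [6, 7]
6: hit
4: fault, frames [6, 7, 4]
9: fault, evict 7, frames [6, 4, 9]
6: hit
5: fault, evict 4, frames [6, 9, 5]
8: fault, evict 9, frames [6, 5, 8]
7: fault, evict 5, frames [6, 8, 7]
5: fault, evict 8, frames [6, 7, 5]
4: fault, evict 7, frames [6, 5, 4]
5: hit
2: fault, evict 4, frames [6, 5, 2]
5: hit
Hits: 4.

4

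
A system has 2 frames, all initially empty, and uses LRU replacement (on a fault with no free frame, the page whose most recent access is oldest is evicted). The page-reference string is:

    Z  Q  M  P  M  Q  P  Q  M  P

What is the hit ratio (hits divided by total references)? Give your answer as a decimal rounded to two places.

0.20

Z: miss, frames (Z)
Q: miss, frames (Z Q)
M: miss, evict Z, frames (Q M)
P: miss, evict Q, frames (M P)
M: hit
Q: miss, evict P, frames (M Q)
P: miss, evict M, frames (Q P)
Q: hit
M: miss, evict P, frames (Q M)
P: miss, evict Q, frames (M P)
Hits: 2 of 10 references → 2/10 = 0.2000.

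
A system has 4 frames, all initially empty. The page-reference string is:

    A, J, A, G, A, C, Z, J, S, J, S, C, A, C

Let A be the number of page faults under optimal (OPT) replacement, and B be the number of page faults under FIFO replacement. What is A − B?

-3

Under OPT: F F . F . F F . F . . . . . → 6 faults.
Under FIFO: F F . F . F F . F F . . F F → 9 faults.
A − B = 6 − 9 = -3.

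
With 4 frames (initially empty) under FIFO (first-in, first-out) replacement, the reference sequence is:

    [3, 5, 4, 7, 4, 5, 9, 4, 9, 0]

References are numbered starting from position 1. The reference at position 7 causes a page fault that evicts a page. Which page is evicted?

3

pos 1: 3 → fault, frames {3}
pos 2: 5 → fault, frames {3,5}
pos 3: 4 → fault, frames {3,5,4}
pos 4: 7 → fault, frames {3,5,4,7}
pos 5: 4 → hit
pos 6: 5 → hit
pos 7: 9 → fault, evict 3, frames {5,4,7,9}
At position 7, page 3 is evicted.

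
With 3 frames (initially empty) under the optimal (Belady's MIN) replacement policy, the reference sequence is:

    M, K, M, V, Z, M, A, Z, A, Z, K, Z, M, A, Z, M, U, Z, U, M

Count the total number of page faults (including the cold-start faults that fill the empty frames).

7

M -> fault, frames [M]
K -> fault, frames [M, K]
M -> hit
V -> fault, frames [M, K, V]
Z -> fault, evict V, frames [M, K, Z]
M -> hit
A -> fault, evict M, frames [K, Z, A]
Z -> hit
A -> hit
Z -> hit
K -> hit
Z -> hit
M -> fault, evict K, frames [Z, A, M]
A -> hit
Z -> hit
M -> hit
U -> fault, evict A, frames [Z, M, U]
Z -> hit
U -> hit
M -> hit
Page faults: 7.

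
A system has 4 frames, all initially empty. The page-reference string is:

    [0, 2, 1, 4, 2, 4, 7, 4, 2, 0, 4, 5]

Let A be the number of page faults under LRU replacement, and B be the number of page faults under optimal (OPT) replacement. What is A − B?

1

Under LRU: F F F F . . F . . F . F → 7 faults.
Under OPT: F F F F . . F . . . . F → 6 faults.
A − B = 7 − 6 = 1.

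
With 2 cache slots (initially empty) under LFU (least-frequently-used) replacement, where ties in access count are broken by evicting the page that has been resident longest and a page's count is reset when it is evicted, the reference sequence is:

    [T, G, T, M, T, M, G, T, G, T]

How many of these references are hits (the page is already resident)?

T → fault, frames (T)
G → fault, frames (T G)
T → hit
M → fault, evict G, frames (T M)
T → hit
M → hit
G → fault, evict M, frames (T G)
T → hit
G → hit
T → hit
Hits: 6.

6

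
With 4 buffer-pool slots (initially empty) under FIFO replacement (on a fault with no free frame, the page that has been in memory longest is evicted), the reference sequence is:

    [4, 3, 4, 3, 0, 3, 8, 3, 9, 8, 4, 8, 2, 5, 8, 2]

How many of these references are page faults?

4 → miss, frames [4]
3 → miss, frames [4, 3]
4 → hit
3 → hit
0 → miss, frames [4, 3, 0]
3 → hit
8 → miss, frames [4, 3, 0, 8]
3 → hit
9 → miss, evict 4, frames [3, 0, 8, 9]
8 → hit
4 → miss, evict 3, frames [0, 8, 9, 4]
8 → hit
2 → miss, evict 0, frames [8, 9, 4, 2]
5 → miss, evict 8, frames [9, 4, 2, 5]
8 → miss, evict 9, frames [4, 2, 5, 8]
2 → hit
Page faults: 9.

9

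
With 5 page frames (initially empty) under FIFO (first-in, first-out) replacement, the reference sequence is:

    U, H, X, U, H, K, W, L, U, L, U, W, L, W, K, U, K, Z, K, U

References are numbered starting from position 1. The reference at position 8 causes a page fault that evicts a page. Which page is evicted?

U

pos 1: U: miss, frames (U)
pos 2: H: miss, frames (U H)
pos 3: X: miss, frames (U H X)
pos 4: U: hit
pos 5: H: hit
pos 6: K: miss, frames (U H X K)
pos 7: W: miss, frames (U H X K W)
pos 8: L: miss, evict U, frames (H X K W L)
At position 8, page U is evicted.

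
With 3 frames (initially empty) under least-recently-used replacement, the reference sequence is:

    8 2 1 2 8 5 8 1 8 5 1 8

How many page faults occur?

8 → fault, frames [8]
2 → fault, frames [8, 2]
1 → fault, frames [8, 2, 1]
2 → hit
8 → hit
5 → fault, evict 1, frames [2, 8, 5]
8 → hit
1 → fault, evict 2, frames [5, 8, 1]
8 → hit
5 → hit
1 → hit
8 → hit
Page faults: 5.

5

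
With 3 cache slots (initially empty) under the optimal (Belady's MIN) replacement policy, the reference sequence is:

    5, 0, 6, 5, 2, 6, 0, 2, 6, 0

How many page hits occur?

6

5: fault, frames [5]
0: fault, frames [5, 0]
6: fault, frames [5, 0, 6]
5: hit
2: fault, evict 5, frames [0, 6, 2]
6: hit
0: hit
2: hit
6: hit
0: hit
Hits: 6.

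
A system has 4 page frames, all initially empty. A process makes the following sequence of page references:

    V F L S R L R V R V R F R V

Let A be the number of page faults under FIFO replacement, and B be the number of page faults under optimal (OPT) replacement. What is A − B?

2

Under FIFO: F F F F F . . F . . . F . . → 7 faults.
Under OPT: F F F F F . . . . . . . . . → 5 faults.
A − B = 7 − 5 = 2.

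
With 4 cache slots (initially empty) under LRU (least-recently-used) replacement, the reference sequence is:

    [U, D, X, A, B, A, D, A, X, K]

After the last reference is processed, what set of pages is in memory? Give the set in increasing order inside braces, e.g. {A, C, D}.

U -> fault, frames {U}
D -> fault, frames {U,D}
X -> fault, frames {U,D,X}
A -> fault, frames {U,D,X,A}
B -> fault, evict U, frames {D,X,A,B}
A -> hit
D -> hit
A -> hit
X -> hit
K -> fault, evict B, frames {D,A,X,K}

{A, D, K, X}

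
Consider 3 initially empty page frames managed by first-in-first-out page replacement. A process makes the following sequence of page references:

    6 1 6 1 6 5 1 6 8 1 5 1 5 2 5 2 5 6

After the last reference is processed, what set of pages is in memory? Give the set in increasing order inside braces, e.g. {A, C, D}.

{2, 6, 8}

6 -> fault, frames (6)
1 -> fault, frames (6 1)
6 -> hit
1 -> hit
6 -> hit
5 -> fault, frames (6 1 5)
1 -> hit
6 -> hit
8 -> fault, evict 6, frames (1 5 8)
1 -> hit
5 -> hit
1 -> hit
5 -> hit
2 -> fault, evict 1, frames (5 8 2)
5 -> hit
2 -> hit
5 -> hit
6 -> fault, evict 5, frames (8 2 6)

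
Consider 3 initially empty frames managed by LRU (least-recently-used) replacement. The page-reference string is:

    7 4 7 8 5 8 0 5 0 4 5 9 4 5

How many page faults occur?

7

7: miss, frames [7]
4: miss, frames [7, 4]
7: hit
8: miss, frames [4, 7, 8]
5: miss, evict 4, frames [7, 8, 5]
8: hit
0: miss, evict 7, frames [5, 8, 0]
5: hit
0: hit
4: miss, evict 8, frames [5, 0, 4]
5: hit
9: miss, evict 0, frames [4, 5, 9]
4: hit
5: hit
Page faults: 7.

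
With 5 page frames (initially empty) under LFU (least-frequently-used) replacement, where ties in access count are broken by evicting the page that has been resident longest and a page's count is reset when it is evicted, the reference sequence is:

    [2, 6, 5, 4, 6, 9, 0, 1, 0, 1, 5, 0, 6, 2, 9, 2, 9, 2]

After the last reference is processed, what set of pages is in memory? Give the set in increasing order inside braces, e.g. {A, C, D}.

{0, 1, 2, 6, 9}

2 -> fault, frames [2]
6 -> fault, frames [2, 6]
5 -> fault, frames [2, 6, 5]
4 -> fault, frames [2, 6, 5, 4]
6 -> hit
9 -> fault, frames [2, 6, 5, 4, 9]
0 -> fault, evict 2, frames [6, 5, 4, 9, 0]
1 -> fault, evict 5, frames [6, 4, 9, 0, 1]
0 -> hit
1 -> hit
5 -> fault, evict 4, frames [6, 9, 0, 1, 5]
0 -> hit
6 -> hit
2 -> fault, evict 9, frames [6, 0, 1, 5, 2]
9 -> fault, evict 5, frames [6, 0, 1, 2, 9]
2 -> hit
9 -> hit
2 -> hit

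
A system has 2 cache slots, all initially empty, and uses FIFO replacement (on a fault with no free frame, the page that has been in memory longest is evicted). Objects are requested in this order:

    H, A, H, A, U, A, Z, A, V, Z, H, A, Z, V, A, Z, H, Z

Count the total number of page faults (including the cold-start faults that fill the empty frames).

14

H: miss, frames {H}
A: miss, frames {H,A}
H: hit
A: hit
U: miss, evict H, frames {A,U}
A: hit
Z: miss, evict A, frames {U,Z}
A: miss, evict U, frames {Z,A}
V: miss, evict Z, frames {A,V}
Z: miss, evict A, frames {V,Z}
H: miss, evict V, frames {Z,H}
A: miss, evict Z, frames {H,A}
Z: miss, evict H, frames {A,Z}
V: miss, evict A, frames {Z,V}
A: miss, evict Z, frames {V,A}
Z: miss, evict V, frames {A,Z}
H: miss, evict A, frames {Z,H}
Z: hit
Page faults: 14.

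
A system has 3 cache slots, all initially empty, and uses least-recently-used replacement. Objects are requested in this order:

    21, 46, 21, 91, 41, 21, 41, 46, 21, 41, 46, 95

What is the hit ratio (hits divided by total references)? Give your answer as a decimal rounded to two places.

21 → fault, frames (21)
46 → fault, frames (21 46)
21 → hit
91 → fault, frames (46 21 91)
41 → fault, evict 46, frames (21 91 41)
21 → hit
41 → hit
46 → fault, evict 91, frames (21 41 46)
21 → hit
41 → hit
46 → hit
95 → fault, evict 21, frames (41 46 95)
Hits: 6 of 12 references → 6/12 = 0.5000.

0.50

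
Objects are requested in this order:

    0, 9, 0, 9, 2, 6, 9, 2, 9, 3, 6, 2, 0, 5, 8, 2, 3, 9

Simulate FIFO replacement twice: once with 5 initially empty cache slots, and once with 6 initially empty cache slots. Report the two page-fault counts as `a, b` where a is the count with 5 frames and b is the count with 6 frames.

5 frames: F F . . F F . . . F . . . F F . . F → 8 faults.
6 frames: F F . . F F . . . F . . . F F . . . → 7 faults.
7 < 8: adding a frame reduced faults, as is typical.

8, 7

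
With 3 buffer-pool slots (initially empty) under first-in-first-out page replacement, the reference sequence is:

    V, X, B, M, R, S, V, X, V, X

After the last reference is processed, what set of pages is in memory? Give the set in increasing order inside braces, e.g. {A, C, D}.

V → fault, frames {V}
X → fault, frames {V,X}
B → fault, frames {V,X,B}
M → fault, evict V, frames {X,B,M}
R → fault, evict X, frames {B,M,R}
S → fault, evict B, frames {M,R,S}
V → fault, evict M, frames {R,S,V}
X → fault, evict R, frames {S,V,X}
V → hit
X → hit

{S, V, X}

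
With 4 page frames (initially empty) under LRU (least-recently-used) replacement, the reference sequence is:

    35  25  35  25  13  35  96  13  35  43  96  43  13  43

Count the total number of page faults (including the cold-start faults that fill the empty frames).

35: miss, frames (35)
25: miss, frames (35 25)
35: hit
25: hit
13: miss, frames (35 25 13)
35: hit
96: miss, frames (25 13 35 96)
13: hit
35: hit
43: miss, evict 25, frames (96 13 35 43)
96: hit
43: hit
13: hit
43: hit
Page faults: 5.

5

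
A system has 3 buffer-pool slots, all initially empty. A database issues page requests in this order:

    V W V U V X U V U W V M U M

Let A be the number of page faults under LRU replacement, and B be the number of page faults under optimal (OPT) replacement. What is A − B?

Under LRU: F F . F . F . . . F . F F . → 7 faults.
Under OPT: F F . F . F . . . F . F . . → 6 faults.
A − B = 7 − 6 = 1.

1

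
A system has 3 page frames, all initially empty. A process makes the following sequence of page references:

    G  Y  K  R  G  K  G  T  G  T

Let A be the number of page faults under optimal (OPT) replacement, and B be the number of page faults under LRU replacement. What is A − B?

Under OPT: F F F F . . . F . . → 5 faults.
Under LRU: F F F F F . . F . . → 6 faults.
A − B = 5 − 6 = -1.

-1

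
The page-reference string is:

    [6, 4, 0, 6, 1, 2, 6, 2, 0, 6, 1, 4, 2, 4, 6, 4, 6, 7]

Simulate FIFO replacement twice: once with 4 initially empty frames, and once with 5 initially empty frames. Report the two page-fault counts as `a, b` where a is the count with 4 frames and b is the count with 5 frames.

4 frames: F F F . F F F . . . . F . . . . . F → 8 faults.
5 frames: F F F . F F . . . . . . . . . . . F → 6 faults.
6 < 8: adding a frame reduced faults, as is typical.

8, 6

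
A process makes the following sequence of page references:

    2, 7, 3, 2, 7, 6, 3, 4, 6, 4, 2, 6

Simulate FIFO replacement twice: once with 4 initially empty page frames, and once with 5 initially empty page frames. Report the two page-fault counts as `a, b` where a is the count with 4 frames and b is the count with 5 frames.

6, 5

4 frames: F F F . . F . F . . F . → 6 faults.
5 frames: F F F . . F . F . . . . → 5 faults.
5 < 6: adding a frame reduced faults, as is typical.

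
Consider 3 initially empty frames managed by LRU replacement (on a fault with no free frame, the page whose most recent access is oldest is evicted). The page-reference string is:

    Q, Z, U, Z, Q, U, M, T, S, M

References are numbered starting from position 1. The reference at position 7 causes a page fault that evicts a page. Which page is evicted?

pos 1: Q -> miss, frames {Q}
pos 2: Z -> miss, frames {Q,Z}
pos 3: U -> miss, frames {Q,Z,U}
pos 4: Z -> hit
pos 5: Q -> hit
pos 6: U -> hit
pos 7: M -> miss, evict Z, frames {Q,U,M}
At position 7, page Z is evicted.

Z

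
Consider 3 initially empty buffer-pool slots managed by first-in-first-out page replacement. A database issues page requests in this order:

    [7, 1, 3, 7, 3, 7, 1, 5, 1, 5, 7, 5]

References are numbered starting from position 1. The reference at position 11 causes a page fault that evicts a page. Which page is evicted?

pos 1: 7: miss, frames (7)
pos 2: 1: miss, frames (7 1)
pos 3: 3: miss, frames (7 1 3)
pos 4: 7: hit
pos 5: 3: hit
pos 6: 7: hit
pos 7: 1: hit
pos 8: 5: miss, evict 7, frames (1 3 5)
pos 9: 1: hit
pos 10: 5: hit
pos 11: 7: miss, evict 1, frames (3 5 7)
At position 11, page 1 is evicted.

1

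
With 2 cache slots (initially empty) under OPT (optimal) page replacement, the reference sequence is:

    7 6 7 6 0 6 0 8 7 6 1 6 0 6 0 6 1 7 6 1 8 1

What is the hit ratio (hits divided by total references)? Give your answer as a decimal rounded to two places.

0.50

7 -> miss, frames (7)
6 -> miss, frames (7 6)
7 -> hit
6 -> hit
0 -> miss, evict 7, frames (6 0)
6 -> hit
0 -> hit
8 -> miss, evict 0, frames (6 8)
7 -> miss, evict 8, frames (6 7)
6 -> hit
1 -> miss, evict 7, frames (6 1)
6 -> hit
0 -> miss, evict 1, frames (6 0)
6 -> hit
0 -> hit
6 -> hit
1 -> miss, evict 0, frames (6 1)
7 -> miss, evict 1, frames (6 7)
6 -> hit
1 -> miss, evict 7, frames (6 1)
8 -> miss, evict 6, frames (1 8)
1 -> hit
Hits: 11 of 22 references → 11/22 = 0.5000.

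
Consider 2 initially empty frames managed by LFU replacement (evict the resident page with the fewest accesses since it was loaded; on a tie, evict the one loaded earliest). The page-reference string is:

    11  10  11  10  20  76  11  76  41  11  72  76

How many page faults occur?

11 -> fault, frames {11}
10 -> fault, frames {11,10}
11 -> hit
10 -> hit
20 -> fault, evict 11, frames {10,20}
76 -> fault, evict 20, frames {10,76}
11 -> fault, evict 76, frames {10,11}
76 -> fault, evict 11, frames {10,76}
41 -> fault, evict 76, frames {10,41}
11 -> fault, evict 41, frames {10,11}
72 -> fault, evict 11, frames {10,72}
76 -> fault, evict 72, frames {10,76}
Page faults: 10.

10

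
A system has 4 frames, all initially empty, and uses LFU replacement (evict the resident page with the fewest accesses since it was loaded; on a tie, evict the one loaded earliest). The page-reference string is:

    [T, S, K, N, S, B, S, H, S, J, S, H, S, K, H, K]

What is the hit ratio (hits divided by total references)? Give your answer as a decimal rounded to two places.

0.50

T → miss, frames {T}
S → miss, frames {T,S}
K → miss, frames {T,S,K}
N → miss, frames {T,S,K,N}
S → hit
B → miss, evict T, frames {S,K,N,B}
S → hit
H → miss, evict K, frames {S,N,B,H}
S → hit
J → miss, evict N, frames {S,B,H,J}
S → hit
H → hit
S → hit
K → miss, evict B, frames {S,H,J,K}
H → hit
K → hit
Hits: 8 of 16 references → 8/16 = 0.5000.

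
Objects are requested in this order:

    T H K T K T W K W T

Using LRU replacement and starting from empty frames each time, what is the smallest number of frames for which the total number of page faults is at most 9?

f=1: 10 faults
f=2: 7 faults
f=3: 4 faults
f=4: 4 faults
Smallest f with faults ≤ 9 is 2.

2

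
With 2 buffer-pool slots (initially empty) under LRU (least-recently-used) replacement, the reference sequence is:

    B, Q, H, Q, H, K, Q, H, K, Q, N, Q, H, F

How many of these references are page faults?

11

B: miss, frames {B}
Q: miss, frames {B,Q}
H: miss, evict B, frames {Q,H}
Q: hit
H: hit
K: miss, evict Q, frames {H,K}
Q: miss, evict H, frames {K,Q}
H: miss, evict K, frames {Q,H}
K: miss, evict Q, frames {H,K}
Q: miss, evict H, frames {K,Q}
N: miss, evict K, frames {Q,N}
Q: hit
H: miss, evict N, frames {Q,H}
F: miss, evict Q, frames {H,F}
Page faults: 11.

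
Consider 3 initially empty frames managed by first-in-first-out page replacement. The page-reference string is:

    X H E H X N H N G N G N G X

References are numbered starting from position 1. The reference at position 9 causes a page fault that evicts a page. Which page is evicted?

H

pos 1: X: fault, frames {X}
pos 2: H: fault, frames {X,H}
pos 3: E: fault, frames {X,H,E}
pos 4: H: hit
pos 5: X: hit
pos 6: N: fault, evict X, frames {H,E,N}
pos 7: H: hit
pos 8: N: hit
pos 9: G: fault, evict H, frames {E,N,G}
At position 9, page H is evicted.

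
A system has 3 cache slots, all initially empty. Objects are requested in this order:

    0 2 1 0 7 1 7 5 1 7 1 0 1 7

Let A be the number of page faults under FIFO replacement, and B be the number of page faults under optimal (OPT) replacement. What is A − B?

Under FIFO: F F F . F . . F . . . F F F → 8 faults.
Under OPT: F F F . F . . F . . . F . . → 6 faults.
A − B = 8 − 6 = 2.

2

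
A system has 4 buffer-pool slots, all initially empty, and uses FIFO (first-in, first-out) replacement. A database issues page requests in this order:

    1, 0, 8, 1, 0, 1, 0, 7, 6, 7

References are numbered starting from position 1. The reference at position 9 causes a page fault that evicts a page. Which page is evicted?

pos 1: 1 -> fault, frames {1}
pos 2: 0 -> fault, frames {1,0}
pos 3: 8 -> fault, frames {1,0,8}
pos 4: 1 -> hit
pos 5: 0 -> hit
pos 6: 1 -> hit
pos 7: 0 -> hit
pos 8: 7 -> fault, frames {1,0,8,7}
pos 9: 6 -> fault, evict 1, frames {0,8,7,6}
At position 9, page 1 is evicted.

1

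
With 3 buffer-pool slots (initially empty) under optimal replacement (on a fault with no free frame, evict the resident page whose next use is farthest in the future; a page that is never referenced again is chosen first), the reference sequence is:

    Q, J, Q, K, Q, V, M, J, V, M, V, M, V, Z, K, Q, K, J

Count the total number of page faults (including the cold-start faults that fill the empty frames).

Q: fault, frames [Q]
J: fault, frames [Q, J]
Q: hit
K: fault, frames [Q, J, K]
Q: hit
V: fault, evict Q, frames [J, K, V]
M: fault, evict K, frames [J, V, M]
J: hit
V: hit
M: hit
V: hit
M: hit
V: hit
Z: fault, evict M, frames [J, V, Z]
K: fault, evict Z, frames [J, V, K]
Q: fault, evict V, frames [J, K, Q]
K: hit
J: hit
Page faults: 8.

8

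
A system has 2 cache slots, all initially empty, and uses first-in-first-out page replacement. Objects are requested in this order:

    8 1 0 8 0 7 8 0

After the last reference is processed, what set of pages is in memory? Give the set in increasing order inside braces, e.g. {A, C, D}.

{0, 7}

8 → miss, frames (8)
1 → miss, frames (8 1)
0 → miss, evict 8, frames (1 0)
8 → miss, evict 1, frames (0 8)
0 → hit
7 → miss, evict 0, frames (8 7)
8 → hit
0 → miss, evict 8, frames (7 0)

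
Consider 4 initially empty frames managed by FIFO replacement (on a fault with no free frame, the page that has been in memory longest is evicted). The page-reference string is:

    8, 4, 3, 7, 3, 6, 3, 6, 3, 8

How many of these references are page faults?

6

8: fault, frames [8]
4: fault, frames [8, 4]
3: fault, frames [8, 4, 3]
7: fault, frames [8, 4, 3, 7]
3: hit
6: fault, evict 8, frames [4, 3, 7, 6]
3: hit
6: hit
3: hit
8: fault, evict 4, frames [3, 7, 6, 8]
Page faults: 6.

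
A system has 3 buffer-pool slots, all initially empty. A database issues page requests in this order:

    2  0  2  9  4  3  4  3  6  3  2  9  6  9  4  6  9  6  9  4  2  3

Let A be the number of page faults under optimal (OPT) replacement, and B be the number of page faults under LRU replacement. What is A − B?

Under OPT: F F . F F F . . F . . F . . F . . . . . F F → 10 faults.
Under LRU: F F . F F F . . F . F F F . F . . . . . F F → 12 faults.
A − B = 10 − 12 = -2.

-2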